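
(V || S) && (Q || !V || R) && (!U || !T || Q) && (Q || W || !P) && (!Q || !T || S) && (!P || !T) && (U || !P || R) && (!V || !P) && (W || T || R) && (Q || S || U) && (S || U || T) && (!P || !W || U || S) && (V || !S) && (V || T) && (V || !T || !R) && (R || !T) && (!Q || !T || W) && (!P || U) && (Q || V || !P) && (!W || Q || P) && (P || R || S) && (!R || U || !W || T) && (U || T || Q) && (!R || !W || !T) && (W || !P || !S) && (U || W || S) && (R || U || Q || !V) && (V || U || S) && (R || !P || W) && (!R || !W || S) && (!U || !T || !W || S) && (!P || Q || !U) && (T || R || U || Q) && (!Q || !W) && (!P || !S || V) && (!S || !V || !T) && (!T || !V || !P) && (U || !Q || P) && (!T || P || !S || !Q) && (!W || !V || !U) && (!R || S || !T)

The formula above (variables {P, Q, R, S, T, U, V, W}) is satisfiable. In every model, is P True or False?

False

Suppose P = true.
(!T) alone gives T = false.
(!V) alone gives V = false.
That conflicts with the unit clause (V).
So every satisfying assignment has P = False.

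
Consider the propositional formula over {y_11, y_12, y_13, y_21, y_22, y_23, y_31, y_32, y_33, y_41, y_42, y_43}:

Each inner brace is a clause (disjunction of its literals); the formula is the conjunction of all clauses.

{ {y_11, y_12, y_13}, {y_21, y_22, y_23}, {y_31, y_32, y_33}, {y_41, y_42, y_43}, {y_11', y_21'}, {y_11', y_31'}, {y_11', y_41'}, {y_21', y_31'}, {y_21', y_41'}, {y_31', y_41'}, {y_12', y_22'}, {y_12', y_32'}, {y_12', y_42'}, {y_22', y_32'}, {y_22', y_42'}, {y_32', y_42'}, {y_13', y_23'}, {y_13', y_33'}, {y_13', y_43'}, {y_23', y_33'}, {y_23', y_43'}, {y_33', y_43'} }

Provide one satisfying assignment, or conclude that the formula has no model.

UNSATISFIABLE

Branch on y_11: set y_11 = 0.
Branch on y_12: set y_12 = 1.
Unit clause (y_22') forces y_22 = 0.
Unit clause (y_32') forces y_32 = 0.
Unit clause (y_42') forces y_42 = 0.
Branch on y_21: set y_21 = 1.
Unit clause (y_31') forces y_31 = 0.
Unit clause (y_33) forces y_33 = 1.
Unit clause (y_41') forces y_41 = 0.
Unit clause (y_43) forces y_43 = 1.
That conflicts with the unit clause (y_43').
Backtrack on y_21: now try y_21 = 0.
Unit clause (y_23) forces y_23 = 1.
Unit clause (y_13') forces y_13 = 0.
Unit clause (y_33') forces y_33 = 0.
Unit clause (y_31) forces y_31 = 1.
Unit clause (y_41') forces y_41 = 0.
Unit clause (y_43) forces y_43 = 1.
That conflicts with the unit clause (y_43').
Either choice for y_21 ends in contradiction.
Backtrack on y_12: now try y_12 = 0.
Unit clause (y_13) forces y_13 = 1.
Unit clause (y_23') forces y_23 = 0.
Unit clause (y_33') forces y_33 = 0.
Unit clause (y_43') forces y_43 = 0.
Branch on y_21: set y_21 = 1.
Unit clause (y_31') forces y_31 = 0.
Unit clause (y_32) forces y_32 = 1.
Unit clause (y_41') forces y_41 = 0.
Unit clause (y_42) forces y_42 = 1.
That conflicts with the unit clause (y_42').
Backtrack on y_21: now try y_21 = 0.
Unit clause (y_22) forces y_22 = 1.
Unit clause (y_32') forces y_32 = 0.
Unit clause (y_31) forces y_31 = 1.
Unit clause (y_41') forces y_41 = 0.
Unit clause (y_42) forces y_42 = 1.
That conflicts with the unit clause (y_42').
Either choice for y_21 ends in contradiction.
Either choice for y_12 ends in contradiction.
Backtrack on y_11: now try y_11 = 1.
Unit clause (y_21') forces y_21 = 0.
Unit clause (y_31') forces y_31 = 0.
Unit clause (y_41') forces y_41 = 0.
Branch on y_22: set y_22 = 1.
Unit clause (y_12') forces y_12 = 0.
Unit clause (y_32') forces y_32 = 0.
Unit clause (y_33) forces y_33 = 1.
Unit clause (y_42') forces y_42 = 0.
Unit clause (y_43) forces y_43 = 1.
That conflicts with the unit clause (y_43').
Backtrack on y_22: now try y_22 = 0.
Unit clause (y_23) forces y_23 = 1.
Unit clause (y_13') forces y_13 = 0.
Unit clause (y_33') forces y_33 = 0.
Unit clause (y_32) forces y_32 = 1.
Unit clause (y_12') forces y_12 = 0.
Unit clause (y_42') forces y_42 = 0.
Unit clause (y_43) forces y_43 = 1.
That conflicts with the unit clause (y_43').
Either choice for y_22 ends in contradiction.
Either choice for y_11 ends in contradiction.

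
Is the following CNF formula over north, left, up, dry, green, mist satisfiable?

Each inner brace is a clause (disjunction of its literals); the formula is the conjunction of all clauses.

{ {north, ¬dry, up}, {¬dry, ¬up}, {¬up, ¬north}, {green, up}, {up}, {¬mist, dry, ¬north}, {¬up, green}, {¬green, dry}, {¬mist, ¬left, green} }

From the singleton clause (up), up = True.
From the singleton clause (¬dry), dry = False.
From the singleton clause (¬north), north = False.
From the singleton clause (green), green = True.
That conflicts with the unit clause (¬green).
No assignment satisfies every clause.

No, unsatisfiable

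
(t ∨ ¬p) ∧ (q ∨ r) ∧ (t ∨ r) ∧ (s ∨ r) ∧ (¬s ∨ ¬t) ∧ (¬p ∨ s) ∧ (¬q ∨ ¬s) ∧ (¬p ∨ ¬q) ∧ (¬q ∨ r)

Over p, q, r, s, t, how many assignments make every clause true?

There are 2^5 = 32 truth assignments over (p, q, r, s, t).
Split on s. With s = True, the clauses containing s are satisfied and ¬s drops from the rest; 1 of the 2^4 = 16 assignments to the other variables satisfy what remains.
With s = False, by the same count on the reduced clause set, 4 assignments work.
Total: 1 + 4 = 5.

5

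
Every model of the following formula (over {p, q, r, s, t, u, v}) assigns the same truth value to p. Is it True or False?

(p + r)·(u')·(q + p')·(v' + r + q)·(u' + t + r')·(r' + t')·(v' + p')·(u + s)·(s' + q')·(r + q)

Suppose p = 1.
The clause (u') is unit, so u = 0.
The clause (q) is unit, so q = 1.
The clause (v') is unit, so v = 0.
The clause (s) is unit, so s = 1.
Now (s') is unsatisfied and unit — conflict.
So every satisfying assignment has p = False.

False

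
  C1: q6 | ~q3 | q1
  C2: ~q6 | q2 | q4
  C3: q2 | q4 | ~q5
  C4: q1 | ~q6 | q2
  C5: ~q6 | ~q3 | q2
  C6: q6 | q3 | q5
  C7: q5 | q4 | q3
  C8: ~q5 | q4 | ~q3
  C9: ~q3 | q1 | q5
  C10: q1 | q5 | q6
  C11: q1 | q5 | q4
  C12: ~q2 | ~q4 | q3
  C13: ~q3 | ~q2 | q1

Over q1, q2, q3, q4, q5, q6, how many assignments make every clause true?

There are 2^6 = 64 truth assignments over (q1, q2, q3, q4, q5, q6).
Split on q6. With q6 = 1, the clauses containing q6 are satisfied and ~q6 drops from the rest; 7 of the 2^5 = 32 assignments to the other variables satisfy what remains.
With q6 = 0, by the same count on the reduced clause set, 10 assignments work.
Total: 7 + 10 = 17.

17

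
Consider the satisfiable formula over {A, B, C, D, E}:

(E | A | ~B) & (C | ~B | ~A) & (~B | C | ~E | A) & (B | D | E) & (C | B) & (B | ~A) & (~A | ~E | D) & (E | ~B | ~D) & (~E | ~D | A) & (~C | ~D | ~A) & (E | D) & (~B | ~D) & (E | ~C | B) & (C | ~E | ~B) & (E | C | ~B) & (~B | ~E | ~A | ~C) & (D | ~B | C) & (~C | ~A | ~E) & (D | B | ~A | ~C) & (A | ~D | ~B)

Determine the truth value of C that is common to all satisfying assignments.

Suppose C = 0.
(B) alone gives B = 1.
(~A) alone gives A = 0.
(E) alone gives E = 1.
But (~E) is also a unit clause — contradiction.
So every satisfying assignment has C = True.

True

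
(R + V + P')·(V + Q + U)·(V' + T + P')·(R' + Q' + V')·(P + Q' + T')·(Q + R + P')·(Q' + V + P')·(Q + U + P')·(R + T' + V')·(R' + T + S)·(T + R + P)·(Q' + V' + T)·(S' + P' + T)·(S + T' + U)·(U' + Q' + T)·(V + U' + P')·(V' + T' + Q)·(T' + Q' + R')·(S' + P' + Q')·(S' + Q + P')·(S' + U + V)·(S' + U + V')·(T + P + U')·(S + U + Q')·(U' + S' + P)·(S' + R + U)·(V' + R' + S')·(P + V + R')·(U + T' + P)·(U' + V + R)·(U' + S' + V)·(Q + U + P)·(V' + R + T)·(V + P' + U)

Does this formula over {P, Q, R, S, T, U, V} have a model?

No

Case R = 1:
Case Q = 0:
Case V = 1:
The clause (T') is unit, so T = 0.
The clause (P') is unit, so P = 0.
The clause (S) is unit, so S = 1.
That conflicts with the unit clause (S').
Undo V and try V = 0.
The clause (U) is unit, so U = 1.
The clause (P') is unit, so P = 0.
That conflicts with the unit clause (P).
Both values of V lead to a conflict.
Undo Q and try Q = 1.
The clause (V') is unit, so V = 0.
The clause (P') is unit, so P = 0.
That conflicts with the unit clause (P).
Both values of Q lead to a conflict.
Undo R and try R = 0.
Case V = 1:
The clause (T') is unit, so T = 0.
That conflicts with the unit clause (T).
Undo V and try V = 0.
The clause (P') is unit, so P = 0.
The clause (T) is unit, so T = 1.
The clause (Q') is unit, so Q = 0.
The clause (U) is unit, so U = 1.
That conflicts with the unit clause (U').
Both values of V lead to a conflict.
Both values of R lead to a conflict.
No assignment satisfies every clause.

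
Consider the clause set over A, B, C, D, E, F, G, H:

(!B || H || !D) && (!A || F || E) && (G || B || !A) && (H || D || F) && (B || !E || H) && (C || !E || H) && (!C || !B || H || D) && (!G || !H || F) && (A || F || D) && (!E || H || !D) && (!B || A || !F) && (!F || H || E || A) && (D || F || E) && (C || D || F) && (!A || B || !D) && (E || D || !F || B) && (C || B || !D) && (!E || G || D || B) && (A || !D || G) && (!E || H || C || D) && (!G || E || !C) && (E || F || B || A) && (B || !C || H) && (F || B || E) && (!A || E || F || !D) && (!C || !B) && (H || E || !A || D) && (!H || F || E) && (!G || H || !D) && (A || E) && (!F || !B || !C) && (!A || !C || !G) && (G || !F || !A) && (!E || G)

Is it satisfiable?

Yes, satisfiable

Case C = false:
Case E = false:
Unit clause (A) forces A = true.
Unit clause (F) forces F = true.
Unit clause (G) forces G = true.
Case B = true:
Case H = true:
Every clause is now satisfied; D is unconstrained.
A satisfying assignment: A=true; B=true; C=false; D=true; E=false; F=true; G=true; H=true.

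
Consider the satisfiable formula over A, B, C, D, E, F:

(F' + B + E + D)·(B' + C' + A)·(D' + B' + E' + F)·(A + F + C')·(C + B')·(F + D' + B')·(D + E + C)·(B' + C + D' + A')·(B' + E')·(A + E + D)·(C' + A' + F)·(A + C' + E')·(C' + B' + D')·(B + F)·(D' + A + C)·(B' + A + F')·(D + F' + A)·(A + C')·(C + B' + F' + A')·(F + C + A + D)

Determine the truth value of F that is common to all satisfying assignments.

Suppose F = 0.
The clause (B) is unit, so B = 1.
The clause (C) is unit, so C = 1.
The clause (A) is unit, so A = 1.
Now (A') is unsatisfied and unit — conflict.
So every satisfying assignment has F = True.

True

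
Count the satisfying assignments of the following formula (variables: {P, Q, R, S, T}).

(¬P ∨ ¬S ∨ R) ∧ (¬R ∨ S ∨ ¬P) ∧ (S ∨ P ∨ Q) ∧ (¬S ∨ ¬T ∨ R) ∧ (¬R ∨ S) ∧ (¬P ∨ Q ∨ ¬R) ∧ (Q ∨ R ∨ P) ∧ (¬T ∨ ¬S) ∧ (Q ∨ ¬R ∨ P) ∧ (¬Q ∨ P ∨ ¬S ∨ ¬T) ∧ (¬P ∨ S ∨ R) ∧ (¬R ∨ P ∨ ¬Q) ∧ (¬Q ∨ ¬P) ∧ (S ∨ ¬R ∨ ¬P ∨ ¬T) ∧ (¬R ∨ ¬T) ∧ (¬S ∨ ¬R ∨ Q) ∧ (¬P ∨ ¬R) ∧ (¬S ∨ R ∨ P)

There are 2^5 = 32 truth assignments over (P, Q, R, S, T).
Split on R. With R = True, the clauses containing R are satisfied and ¬R drops from the rest; 0 of the 2^4 = 16 assignments to the other variables satisfy what remains.
With R = False, by the same count on the reduced clause set, 2 assignments work.
(One model: P=F, Q=T, R=F, S=F, T=F.)
Total: 0 + 2 = 2.

2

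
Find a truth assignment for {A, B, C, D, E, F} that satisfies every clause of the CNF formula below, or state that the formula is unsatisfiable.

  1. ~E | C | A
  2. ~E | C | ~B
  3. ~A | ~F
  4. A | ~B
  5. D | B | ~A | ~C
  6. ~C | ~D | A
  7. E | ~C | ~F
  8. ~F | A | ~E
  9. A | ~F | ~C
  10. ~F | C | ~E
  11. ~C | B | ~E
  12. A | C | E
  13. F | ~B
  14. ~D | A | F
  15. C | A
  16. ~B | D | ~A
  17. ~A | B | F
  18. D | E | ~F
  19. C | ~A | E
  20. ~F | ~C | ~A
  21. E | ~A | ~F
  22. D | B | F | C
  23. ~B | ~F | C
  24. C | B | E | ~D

Case A = 0:
Unit clause (~B) forces B = 0.
Unit clause (C) forces C = 1.
Unit clause (~D) forces D = 0.
Unit clause (~F) forces F = 0.
Unit clause (~E) forces E = 0.
All clauses are satisfied.

A=0,  B=0,  C=1,  D=0,  E=0,  F=0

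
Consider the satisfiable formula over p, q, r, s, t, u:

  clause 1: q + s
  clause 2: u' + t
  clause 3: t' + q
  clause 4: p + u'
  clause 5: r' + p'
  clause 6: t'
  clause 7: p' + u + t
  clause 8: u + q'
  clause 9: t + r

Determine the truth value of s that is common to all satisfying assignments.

True

Suppose s = 0.
The clause (q) is unit, so q = 1.
The clause (t') is unit, so t = 0.
The clause (u') is unit, so u = 0.
But (u) is also a unit clause — contradiction.
So every satisfying assignment has s = True.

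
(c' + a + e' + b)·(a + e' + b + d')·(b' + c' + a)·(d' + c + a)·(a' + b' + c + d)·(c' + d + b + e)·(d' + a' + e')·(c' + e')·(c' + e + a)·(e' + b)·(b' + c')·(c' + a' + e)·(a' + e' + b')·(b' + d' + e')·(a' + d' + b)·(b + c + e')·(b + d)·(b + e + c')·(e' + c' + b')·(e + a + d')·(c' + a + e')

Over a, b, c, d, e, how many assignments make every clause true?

There are 2^5 = 32 truth assignments over (a, b, c, d, e).
Split on e. With e = 1, the clauses containing e are satisfied and e' drops from the rest; 1 of the 2^4 = 16 assignments to the other variables satisfy what remains.
With e = 0, by the same count on the reduced clause set, 2 assignments work.
Total: 1 + 2 = 3.

3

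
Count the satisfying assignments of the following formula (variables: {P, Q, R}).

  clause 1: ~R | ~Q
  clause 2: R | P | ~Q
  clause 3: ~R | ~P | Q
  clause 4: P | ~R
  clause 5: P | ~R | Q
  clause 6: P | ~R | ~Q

3

There are 2^3 = 8 truth assignments over (P, Q, R).
Check each against the 6 clauses (columns in the order P, Q, R):
  F F F  ✓ satisfies all
  F F T  ✗ fails (P | ~R)
  F T F  ✗ fails (R | P | ~Q)
  F T T  ✗ fails (~R | ~Q)
  T F F  ✓ satisfies all
  T F T  ✗ fails (~R | ~P | Q)
  T T F  ✓ satisfies all
  T T T  ✗ fails (~R | ~Q)
3 of the 8 rows are models.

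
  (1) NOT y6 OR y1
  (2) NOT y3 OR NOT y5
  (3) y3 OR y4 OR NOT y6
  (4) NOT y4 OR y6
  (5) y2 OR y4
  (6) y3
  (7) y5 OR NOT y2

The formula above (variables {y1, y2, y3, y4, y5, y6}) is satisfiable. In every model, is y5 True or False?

False

Suppose y5 = true.
From the singleton clause (NOT y3), y3 = false.
That conflicts with the unit clause (y3).
So every satisfying assignment has y5 = False.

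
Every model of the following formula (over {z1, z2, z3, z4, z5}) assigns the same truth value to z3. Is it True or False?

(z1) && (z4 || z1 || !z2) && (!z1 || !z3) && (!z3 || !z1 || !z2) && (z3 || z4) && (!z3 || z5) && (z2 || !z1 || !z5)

False

Suppose z3 = true.
Unit clause (z1) forces z1 = true.
But (!z1) is also a unit clause — contradiction.
So every satisfying assignment has z3 = False.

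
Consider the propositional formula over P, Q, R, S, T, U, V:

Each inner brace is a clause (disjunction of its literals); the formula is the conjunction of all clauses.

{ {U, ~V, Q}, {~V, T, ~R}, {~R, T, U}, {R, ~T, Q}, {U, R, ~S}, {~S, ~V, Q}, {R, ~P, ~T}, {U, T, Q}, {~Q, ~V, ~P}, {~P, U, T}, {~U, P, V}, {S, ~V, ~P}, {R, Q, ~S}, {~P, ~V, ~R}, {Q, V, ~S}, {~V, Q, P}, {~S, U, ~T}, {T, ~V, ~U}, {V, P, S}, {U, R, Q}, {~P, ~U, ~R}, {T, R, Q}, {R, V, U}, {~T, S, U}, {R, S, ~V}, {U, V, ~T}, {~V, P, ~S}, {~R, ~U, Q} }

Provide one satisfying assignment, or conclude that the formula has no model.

Try U = 1.
Try P = 1.
From the singleton clause (~R), R = 0.
From the singleton clause (~T), T = 0.
From the singleton clause (~V), V = 0.
From the singleton clause (Q), Q = 1.
All clauses hold; S can take either value.

P ↦ 1; Q ↦ 1; R ↦ 0; S ↦ 1; T ↦ 0; U ↦ 1; V ↦ 0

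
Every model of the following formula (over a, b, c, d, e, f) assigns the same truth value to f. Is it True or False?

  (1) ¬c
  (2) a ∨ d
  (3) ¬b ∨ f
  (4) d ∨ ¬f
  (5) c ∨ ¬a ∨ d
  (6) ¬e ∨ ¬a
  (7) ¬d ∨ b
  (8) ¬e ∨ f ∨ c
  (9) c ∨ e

Suppose f = False.
(¬c) alone gives c = False.
(¬b) alone gives b = False.
(¬d) alone gives d = False.
(a) alone gives a = True.
That conflicts with the unit clause (¬a).
So every satisfying assignment has f = True.

True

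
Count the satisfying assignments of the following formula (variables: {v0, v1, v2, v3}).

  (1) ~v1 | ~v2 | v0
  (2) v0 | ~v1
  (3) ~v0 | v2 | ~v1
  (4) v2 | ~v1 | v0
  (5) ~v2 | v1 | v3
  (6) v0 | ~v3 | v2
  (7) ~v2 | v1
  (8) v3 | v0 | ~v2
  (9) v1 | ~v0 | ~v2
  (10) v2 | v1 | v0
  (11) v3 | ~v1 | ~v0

3

There are 2^4 = 16 truth assignments over (v0, v1, v2, v3).
Split on v1. With v1 = 1, the clauses containing v1 are satisfied and ~v1 drops from the rest; 1 of the 2^3 = 8 assignments to the other variables satisfy what remains.
With v1 = 0, by the same count on the reduced clause set, 2 assignments work.
Total: 1 + 2 = 3.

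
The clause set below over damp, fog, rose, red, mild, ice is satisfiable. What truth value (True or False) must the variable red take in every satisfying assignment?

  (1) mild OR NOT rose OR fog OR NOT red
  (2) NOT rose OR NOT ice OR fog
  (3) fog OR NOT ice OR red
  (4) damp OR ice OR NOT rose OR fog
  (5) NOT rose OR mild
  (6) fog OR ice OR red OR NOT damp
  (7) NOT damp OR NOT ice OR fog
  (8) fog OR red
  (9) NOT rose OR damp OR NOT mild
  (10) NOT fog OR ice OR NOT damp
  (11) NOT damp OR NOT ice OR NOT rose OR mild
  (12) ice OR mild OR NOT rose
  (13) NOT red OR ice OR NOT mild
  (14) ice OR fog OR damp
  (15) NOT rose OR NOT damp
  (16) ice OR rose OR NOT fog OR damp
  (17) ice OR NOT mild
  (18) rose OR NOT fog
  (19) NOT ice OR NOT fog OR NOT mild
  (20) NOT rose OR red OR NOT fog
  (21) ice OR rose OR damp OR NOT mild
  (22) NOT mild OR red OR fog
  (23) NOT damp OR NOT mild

Suppose red = false.
From the singleton clause (fog), fog = true.
From the singleton clause (rose), rose = true.
But (NOT rose) is also a unit clause — contradiction.
So every satisfying assignment has red = True.

True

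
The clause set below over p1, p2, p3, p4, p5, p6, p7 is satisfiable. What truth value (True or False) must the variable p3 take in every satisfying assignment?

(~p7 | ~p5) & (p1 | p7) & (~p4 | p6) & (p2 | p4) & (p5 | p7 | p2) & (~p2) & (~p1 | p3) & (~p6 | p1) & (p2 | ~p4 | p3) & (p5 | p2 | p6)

Suppose p3 = 0.
(~p2) alone gives p2 = 0.
(p4) alone gives p4 = 1.
Now (~p4) is unsatisfied and unit — conflict.
So every satisfying assignment has p3 = True.

True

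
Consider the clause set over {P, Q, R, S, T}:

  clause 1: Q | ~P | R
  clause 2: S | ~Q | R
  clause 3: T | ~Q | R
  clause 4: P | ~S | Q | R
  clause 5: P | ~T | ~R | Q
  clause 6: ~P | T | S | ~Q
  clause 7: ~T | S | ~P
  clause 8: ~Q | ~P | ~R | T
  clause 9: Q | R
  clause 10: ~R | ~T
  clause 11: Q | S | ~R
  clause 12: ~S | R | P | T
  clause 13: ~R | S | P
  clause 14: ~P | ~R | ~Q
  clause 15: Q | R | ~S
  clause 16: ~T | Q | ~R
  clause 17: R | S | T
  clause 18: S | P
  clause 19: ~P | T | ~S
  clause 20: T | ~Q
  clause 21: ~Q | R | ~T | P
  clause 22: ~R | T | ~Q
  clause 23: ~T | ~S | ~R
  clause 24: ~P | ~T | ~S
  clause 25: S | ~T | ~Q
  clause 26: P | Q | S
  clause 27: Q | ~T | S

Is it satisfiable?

Branch on Q: set Q = 0.
(R) alone gives R = 1.
(~T) alone gives T = 0.
(S) alone gives S = 1.
(~P) alone gives P = 0.
This assignment satisfies each clause.
A satisfying assignment: P: 0, Q: 0, R: 1, S: 1, T: 0.

Satisfiable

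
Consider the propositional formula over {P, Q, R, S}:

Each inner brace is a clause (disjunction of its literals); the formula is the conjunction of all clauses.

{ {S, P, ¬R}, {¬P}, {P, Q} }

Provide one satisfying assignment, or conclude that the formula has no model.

From the singleton clause (¬P), P = False.
From the singleton clause (Q), Q = True.
Case S = False:
From the singleton clause (¬R), R = False.
All clauses are satisfied.

P=False, Q=True, R=False, S=False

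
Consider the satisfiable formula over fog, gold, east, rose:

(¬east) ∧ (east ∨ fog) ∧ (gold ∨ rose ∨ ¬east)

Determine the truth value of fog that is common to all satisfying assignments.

True

Suppose fog = False.
Unit clause (¬east) forces east = False.
But (east) is also a unit clause — contradiction.
So every satisfying assignment has fog = True.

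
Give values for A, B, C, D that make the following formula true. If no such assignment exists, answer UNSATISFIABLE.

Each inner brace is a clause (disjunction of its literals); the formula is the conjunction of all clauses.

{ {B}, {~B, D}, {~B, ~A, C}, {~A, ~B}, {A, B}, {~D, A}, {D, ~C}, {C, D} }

(B) alone gives B = 1.
(D) alone gives D = 1.
(~A) alone gives A = 0.
Now (A) is unsatisfied and unit — conflict.

UNSATISFIABLE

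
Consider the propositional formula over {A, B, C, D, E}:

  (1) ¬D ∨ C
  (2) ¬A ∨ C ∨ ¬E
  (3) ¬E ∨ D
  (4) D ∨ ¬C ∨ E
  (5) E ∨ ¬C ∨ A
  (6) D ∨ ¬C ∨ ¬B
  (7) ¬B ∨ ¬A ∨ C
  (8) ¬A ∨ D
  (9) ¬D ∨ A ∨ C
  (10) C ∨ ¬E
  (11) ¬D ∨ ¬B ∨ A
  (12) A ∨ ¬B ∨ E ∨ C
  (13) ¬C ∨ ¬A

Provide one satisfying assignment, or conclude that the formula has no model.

Suppose D = True.
(C) alone gives C = True.
(¬A) alone gives A = False.
(E) alone gives E = True.
(¬B) alone gives B = False.
This assignment satisfies each clause.

A ↦ False, B ↦ False, C ↦ True, D ↦ True, E ↦ True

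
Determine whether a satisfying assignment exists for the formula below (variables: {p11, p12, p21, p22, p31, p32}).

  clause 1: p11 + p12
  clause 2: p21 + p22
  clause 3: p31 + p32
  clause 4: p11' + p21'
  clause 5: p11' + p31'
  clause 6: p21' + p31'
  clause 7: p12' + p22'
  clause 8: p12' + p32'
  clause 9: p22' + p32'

Suppose p11 = 1.
Unit clause (p21') forces p21 = 0.
Unit clause (p22) forces p22 = 1.
Unit clause (p31') forces p31 = 0.
Unit clause (p32) forces p32 = 1.
That conflicts with the unit clause (p32').
Backtrack on p11: now try p11 = 0.
Unit clause (p12) forces p12 = 1.
Unit clause (p22') forces p22 = 0.
Unit clause (p21) forces p21 = 1.
Unit clause (p31') forces p31 = 0.
Unit clause (p32) forces p32 = 1.
That conflicts with the unit clause (p32').
Either choice for p11 ends in contradiction.
No assignment satisfies every clause.

No, unsatisfiable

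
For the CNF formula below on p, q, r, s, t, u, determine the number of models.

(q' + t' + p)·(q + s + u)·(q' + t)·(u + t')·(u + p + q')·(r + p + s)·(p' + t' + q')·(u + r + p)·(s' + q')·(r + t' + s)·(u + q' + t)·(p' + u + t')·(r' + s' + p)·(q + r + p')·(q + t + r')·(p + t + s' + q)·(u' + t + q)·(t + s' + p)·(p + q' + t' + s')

There are 2^6 = 64 truth assignments over (p, q, r, s, t, u).
Split on u. With u = 1, the clauses containing u are satisfied and u' drops from the rest; 4 of the 2^5 = 32 assignments to the other variables satisfy what remains.
With u = 0, by the same count on the reduced clause set, 0 assignments work.
(One model: p=F, q=F, r=F, s=T, t=T, u=T.)
Total: 4 + 0 = 4.

4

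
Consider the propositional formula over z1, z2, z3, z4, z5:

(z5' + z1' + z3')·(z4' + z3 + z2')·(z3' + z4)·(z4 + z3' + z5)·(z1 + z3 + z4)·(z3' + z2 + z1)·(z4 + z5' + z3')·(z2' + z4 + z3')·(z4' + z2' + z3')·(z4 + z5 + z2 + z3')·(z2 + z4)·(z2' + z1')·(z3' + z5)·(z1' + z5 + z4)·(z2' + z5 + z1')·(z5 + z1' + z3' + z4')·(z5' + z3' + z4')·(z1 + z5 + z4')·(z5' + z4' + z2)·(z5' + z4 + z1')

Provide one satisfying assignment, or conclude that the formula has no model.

z1 ↦ 1; z2 ↦ 0; z3 ↦ 0; z4 ↦ 1; z5 ↦ 0

Branch on z3: set z3 = 0.
Branch on z4: set z4 = 1.
From the singleton clause (z2'), z2 = 0.
From the singleton clause (z5'), z5 = 0.
From the singleton clause (z1), z1 = 1.
Every clause now holds.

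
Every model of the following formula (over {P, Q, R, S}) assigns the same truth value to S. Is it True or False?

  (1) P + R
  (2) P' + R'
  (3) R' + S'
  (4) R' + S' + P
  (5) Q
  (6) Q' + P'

False

Suppose S = 1.
The clause (R') is unit, so R = 0.
The clause (P) is unit, so P = 1.
The clause (Q) is unit, so Q = 1.
But (Q') is also a unit clause — contradiction.
So every satisfying assignment has S = False.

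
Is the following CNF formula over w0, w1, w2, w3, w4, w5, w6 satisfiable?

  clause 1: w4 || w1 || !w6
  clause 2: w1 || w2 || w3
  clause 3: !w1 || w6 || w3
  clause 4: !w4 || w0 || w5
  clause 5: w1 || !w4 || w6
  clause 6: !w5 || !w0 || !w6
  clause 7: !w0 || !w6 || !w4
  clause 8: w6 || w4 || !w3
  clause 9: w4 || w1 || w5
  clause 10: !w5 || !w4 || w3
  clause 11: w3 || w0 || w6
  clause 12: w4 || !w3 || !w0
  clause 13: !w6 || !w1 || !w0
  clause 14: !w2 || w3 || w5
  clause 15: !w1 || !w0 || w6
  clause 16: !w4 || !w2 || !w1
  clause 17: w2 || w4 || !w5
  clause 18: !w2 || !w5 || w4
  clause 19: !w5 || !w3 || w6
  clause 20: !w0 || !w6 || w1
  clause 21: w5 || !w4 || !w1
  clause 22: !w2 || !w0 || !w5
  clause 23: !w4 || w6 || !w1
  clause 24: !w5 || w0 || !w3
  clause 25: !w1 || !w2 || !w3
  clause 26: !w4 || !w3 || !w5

Suppose w4 = false.
Suppose w1 = true.
Suppose w6 = true.
The clause (!w0) is unit, so w0 = false.
Suppose w2 = false.
The clause (!w5) is unit, so w5 = false.
All clauses hold; w3 can take either value.
A satisfying assignment: w0: false; w1: true; w2: false; w3: false; w4: false; w5: false; w6: true.

Yes, satisfiable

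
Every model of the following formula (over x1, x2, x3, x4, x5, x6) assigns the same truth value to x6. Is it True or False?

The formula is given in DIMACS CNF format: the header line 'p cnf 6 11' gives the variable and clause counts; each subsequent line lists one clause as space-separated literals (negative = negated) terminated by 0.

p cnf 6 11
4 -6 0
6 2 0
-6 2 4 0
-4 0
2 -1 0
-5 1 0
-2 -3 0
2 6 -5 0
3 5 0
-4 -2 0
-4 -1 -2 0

Suppose x6 = True.
From the singleton clause (x4), x4 = True.
That conflicts with the unit clause (¬x4).
So every satisfying assignment has x6 = False.

False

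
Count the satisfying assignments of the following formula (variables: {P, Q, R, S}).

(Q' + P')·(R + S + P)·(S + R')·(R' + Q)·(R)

There are 2^4 = 16 truth assignments over (P, Q, R, S).
Split on P. With P = 1, the clauses containing P are satisfied and P' drops from the rest; 0 of the 2^3 = 8 assignments to the other variables satisfy what remains.
With P = 0, by the same count on the reduced clause set, 1 assignment works.
Total: 0 + 1 = 1.

1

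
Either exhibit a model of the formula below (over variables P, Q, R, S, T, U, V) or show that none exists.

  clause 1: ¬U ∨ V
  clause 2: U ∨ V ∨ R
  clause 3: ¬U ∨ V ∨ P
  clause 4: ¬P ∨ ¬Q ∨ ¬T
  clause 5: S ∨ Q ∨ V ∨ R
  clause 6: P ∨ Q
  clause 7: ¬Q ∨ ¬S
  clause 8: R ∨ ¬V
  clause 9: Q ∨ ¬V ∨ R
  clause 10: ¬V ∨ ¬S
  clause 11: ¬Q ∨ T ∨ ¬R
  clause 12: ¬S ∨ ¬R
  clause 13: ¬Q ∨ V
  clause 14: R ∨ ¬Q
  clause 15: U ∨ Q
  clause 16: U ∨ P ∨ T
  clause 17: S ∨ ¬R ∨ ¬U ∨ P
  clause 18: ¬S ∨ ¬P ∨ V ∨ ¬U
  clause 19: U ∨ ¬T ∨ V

P=True, Q=False, R=True, S=False, T=True, U=True, V=True

Case U = True:
The clause (V) is unit, so V = True.
The clause (R) is unit, so R = True.
The clause (¬S) is unit, so S = False.
The clause (P) is unit, so P = True.
Case Q = False:
No clause remains; T is free.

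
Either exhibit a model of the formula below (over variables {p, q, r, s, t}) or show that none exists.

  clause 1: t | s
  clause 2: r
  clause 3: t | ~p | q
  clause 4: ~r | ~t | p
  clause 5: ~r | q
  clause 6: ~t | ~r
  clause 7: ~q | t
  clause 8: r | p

UNSATISFIABLE

The clause (r) is unit, so r = 1.
The clause (q) is unit, so q = 1.
The clause (~t) is unit, so t = 0.
Now (t) is unsatisfied and unit — conflict.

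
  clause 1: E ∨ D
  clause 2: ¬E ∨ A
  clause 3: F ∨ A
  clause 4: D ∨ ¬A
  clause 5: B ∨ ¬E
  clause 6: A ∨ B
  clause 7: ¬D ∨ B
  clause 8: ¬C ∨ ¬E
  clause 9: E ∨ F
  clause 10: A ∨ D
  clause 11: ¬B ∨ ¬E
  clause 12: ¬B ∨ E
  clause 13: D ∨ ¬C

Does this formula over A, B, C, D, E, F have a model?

Branch on E: set E = True.
Unit clause (A) forces A = True.
Unit clause (D) forces D = True.
Unit clause (B) forces B = True.
Now (¬B) is unsatisfied and unit — conflict.
Backtrack on E: now try E = False.
Unit clause (D) forces D = True.
Unit clause (B) forces B = True.
Now (¬B) is unsatisfied and unit — conflict.
Both values of E lead to a conflict.
No assignment satisfies every clause.

Unsatisfiable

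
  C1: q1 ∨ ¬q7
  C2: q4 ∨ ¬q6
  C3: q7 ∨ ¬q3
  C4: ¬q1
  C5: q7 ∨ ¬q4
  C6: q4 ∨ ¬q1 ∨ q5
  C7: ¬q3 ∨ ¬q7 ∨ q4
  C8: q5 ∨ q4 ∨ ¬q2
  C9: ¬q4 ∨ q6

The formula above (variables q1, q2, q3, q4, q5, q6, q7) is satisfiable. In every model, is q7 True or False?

False

Suppose q7 = True.
The clause (q1) is unit, so q1 = True.
That conflicts with the unit clause (¬q1).
So every satisfying assignment has q7 = False.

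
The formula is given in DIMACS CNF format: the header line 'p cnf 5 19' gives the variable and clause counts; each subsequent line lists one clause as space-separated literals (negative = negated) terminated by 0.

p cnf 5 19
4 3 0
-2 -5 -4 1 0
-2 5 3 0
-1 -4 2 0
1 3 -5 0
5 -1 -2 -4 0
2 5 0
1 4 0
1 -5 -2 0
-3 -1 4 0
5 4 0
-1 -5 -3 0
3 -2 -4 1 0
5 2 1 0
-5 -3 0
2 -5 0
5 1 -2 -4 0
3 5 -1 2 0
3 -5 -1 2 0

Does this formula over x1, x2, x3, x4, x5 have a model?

Yes

Branch on x4: set x4 = True.
Branch on x1: set x1 = True.
From the singleton clause (x2), x2 = True.
From the singleton clause (x5), x5 = True.
From the singleton clause (¬x3), x3 = False.
This assignment satisfies each clause.
A satisfying assignment: x1=True; x2=True; x3=False; x4=True; x5=True.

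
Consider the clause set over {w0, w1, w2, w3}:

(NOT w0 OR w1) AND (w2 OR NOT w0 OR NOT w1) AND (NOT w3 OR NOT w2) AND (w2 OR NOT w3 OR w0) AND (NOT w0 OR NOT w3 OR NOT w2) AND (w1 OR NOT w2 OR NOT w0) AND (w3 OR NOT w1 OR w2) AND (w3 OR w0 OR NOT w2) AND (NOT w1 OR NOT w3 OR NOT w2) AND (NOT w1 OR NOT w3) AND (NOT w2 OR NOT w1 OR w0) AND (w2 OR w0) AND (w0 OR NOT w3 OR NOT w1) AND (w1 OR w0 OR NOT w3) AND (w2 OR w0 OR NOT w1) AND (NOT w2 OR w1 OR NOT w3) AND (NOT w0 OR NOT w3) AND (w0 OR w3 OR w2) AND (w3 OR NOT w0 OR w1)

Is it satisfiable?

Yes

Branch on w0: set w0 = true.
Unit clause (w1) forces w1 = true.
Unit clause (w2) forces w2 = true.
Unit clause (NOT w3) forces w3 = false.
Every clause now holds.
A satisfying assignment: w0: true,  w1: true,  w2: true,  w3: false.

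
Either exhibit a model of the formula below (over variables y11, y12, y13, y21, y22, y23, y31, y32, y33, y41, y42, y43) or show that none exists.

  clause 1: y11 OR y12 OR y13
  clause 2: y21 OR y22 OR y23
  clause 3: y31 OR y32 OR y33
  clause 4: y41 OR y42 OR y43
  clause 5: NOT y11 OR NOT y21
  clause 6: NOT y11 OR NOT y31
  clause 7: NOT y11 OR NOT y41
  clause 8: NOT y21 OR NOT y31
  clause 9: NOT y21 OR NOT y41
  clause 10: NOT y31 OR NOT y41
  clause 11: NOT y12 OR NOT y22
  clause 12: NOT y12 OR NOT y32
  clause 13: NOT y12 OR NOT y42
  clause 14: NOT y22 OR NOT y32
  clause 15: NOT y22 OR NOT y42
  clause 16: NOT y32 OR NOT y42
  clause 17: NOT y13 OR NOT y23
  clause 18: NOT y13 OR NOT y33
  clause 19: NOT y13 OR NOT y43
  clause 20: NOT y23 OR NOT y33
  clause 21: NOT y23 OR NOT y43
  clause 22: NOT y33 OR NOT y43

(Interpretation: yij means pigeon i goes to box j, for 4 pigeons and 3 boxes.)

UNSATISFIABLE

Case y11 = false:
Case y12 = true:
The clause (NOT y22) is unit, so y22 = false.
The clause (NOT y32) is unit, so y32 = false.
The clause (NOT y42) is unit, so y42 = false.
Case y21 = true:
The clause (NOT y31) is unit, so y31 = false.
The clause (y33) is unit, so y33 = true.
The clause (NOT y41) is unit, so y41 = false.
The clause (y43) is unit, so y43 = true.
Now (NOT y43) is unsatisfied and unit — conflict.
So y21 must be the other value — set y21 = false.
The clause (y23) is unit, so y23 = true.
The clause (NOT y13) is unit, so y13 = false.
The clause (NOT y33) is unit, so y33 = false.
The clause (y31) is unit, so y31 = true.
The clause (NOT y41) is unit, so y41 = false.
The clause (y43) is unit, so y43 = true.
Now (NOT y43) is unsatisfied and unit — conflict.
Neither y21 = true nor y21 = false works.
So y12 must be the other value — set y12 = false.
The clause (y13) is unit, so y13 = true.
The clause (NOT y23) is unit, so y23 = false.
The clause (NOT y33) is unit, so y33 = false.
The clause (NOT y43) is unit, so y43 = false.
Case y21 = true:
The clause (NOT y31) is unit, so y31 = false.
The clause (y32) is unit, so y32 = true.
The clause (NOT y41) is unit, so y41 = false.
The clause (y42) is unit, so y42 = true.
Now (NOT y42) is unsatisfied and unit — conflict.
So y21 must be the other value — set y21 = false.
The clause (y22) is unit, so y22 = true.
The clause (NOT y32) is unit, so y32 = false.
The clause (y31) is unit, so y31 = true.
The clause (NOT y41) is unit, so y41 = false.
The clause (y42) is unit, so y42 = true.
Now (NOT y42) is unsatisfied and unit — conflict.
Neither y21 = true nor y21 = false works.
Neither y12 = true nor y12 = false works.
So y11 must be the other value — set y11 = true.
The clause (NOT y21) is unit, so y21 = false.
The clause (NOT y31) is unit, so y31 = false.
The clause (NOT y41) is unit, so y41 = false.
Case y22 = true:
The clause (NOT y12) is unit, so y12 = false.
The clause (NOT y32) is unit, so y32 = false.
The clause (y33) is unit, so y33 = true.
The clause (NOT y42) is unit, so y42 = false.
The clause (y43) is unit, so y43 = true.
Now (NOT y43) is unsatisfied and unit — conflict.
So y22 must be the other value — set y22 = false.
The clause (y23) is unit, so y23 = true.
The clause (NOT y13) is unit, so y13 = false.
The clause (NOT y33) is unit, so y33 = false.
The clause (y32) is unit, so y32 = true.
The clause (NOT y12) is unit, so y12 = false.
The clause (NOT y42) is unit, so y42 = false.
The clause (y43) is unit, so y43 = true.
Now (NOT y43) is unsatisfied and unit — conflict.
Neither y22 = true nor y22 = false works.
Neither y11 = true nor y11 = false works.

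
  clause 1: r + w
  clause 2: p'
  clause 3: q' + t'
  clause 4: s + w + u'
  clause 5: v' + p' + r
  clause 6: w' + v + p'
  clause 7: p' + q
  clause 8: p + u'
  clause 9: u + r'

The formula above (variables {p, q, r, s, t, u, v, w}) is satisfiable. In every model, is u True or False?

False

Suppose u = 1.
(p') alone gives p = 0.
Now (p) is unsatisfied and unit — conflict.
So every satisfying assignment has u = False.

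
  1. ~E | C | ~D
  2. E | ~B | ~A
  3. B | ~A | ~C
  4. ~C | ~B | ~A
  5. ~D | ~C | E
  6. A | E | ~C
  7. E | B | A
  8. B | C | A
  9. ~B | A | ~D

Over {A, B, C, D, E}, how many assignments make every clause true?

There are 2^5 = 32 truth assignments over (A, B, C, D, E).
Split on A. With A = 1, the clauses containing A are satisfied and ~A drops from the rest; 4 of the 2^4 = 16 assignments to the other variables satisfy what remains.
With A = 0, by the same count on the reduced clause set, 5 assignments work.
Total: 4 + 5 = 9.

9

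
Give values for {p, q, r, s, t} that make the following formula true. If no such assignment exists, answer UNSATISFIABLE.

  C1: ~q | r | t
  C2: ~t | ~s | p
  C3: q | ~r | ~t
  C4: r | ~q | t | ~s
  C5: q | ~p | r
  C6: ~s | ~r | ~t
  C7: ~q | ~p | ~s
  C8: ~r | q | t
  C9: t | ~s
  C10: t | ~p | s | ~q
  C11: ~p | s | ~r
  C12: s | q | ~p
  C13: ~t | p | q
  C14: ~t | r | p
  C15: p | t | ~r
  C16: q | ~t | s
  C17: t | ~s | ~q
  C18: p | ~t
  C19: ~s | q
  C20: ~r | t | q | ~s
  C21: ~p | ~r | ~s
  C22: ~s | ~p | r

Suppose t = 1.
The clause (p) is unit, so p = 1.
Suppose q = 1.
The clause (~s) is unit, so s = 0.
The clause (~r) is unit, so r = 0.
Every clause now holds.

p ↦ 1,  q ↦ 1,  r ↦ 0,  s ↦ 0,  t ↦ 1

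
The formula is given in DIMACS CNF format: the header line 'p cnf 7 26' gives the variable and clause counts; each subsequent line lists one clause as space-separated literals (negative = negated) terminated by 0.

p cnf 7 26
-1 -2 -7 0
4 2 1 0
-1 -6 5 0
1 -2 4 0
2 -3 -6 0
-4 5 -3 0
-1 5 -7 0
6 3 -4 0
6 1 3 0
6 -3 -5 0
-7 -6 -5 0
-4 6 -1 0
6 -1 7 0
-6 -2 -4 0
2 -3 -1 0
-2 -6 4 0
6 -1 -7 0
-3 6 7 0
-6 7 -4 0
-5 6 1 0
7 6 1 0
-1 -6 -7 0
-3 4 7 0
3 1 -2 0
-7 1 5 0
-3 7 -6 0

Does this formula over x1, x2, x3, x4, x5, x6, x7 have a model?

Satisfiable

Try x1 = True.
Try x2 = False.
From the singleton clause (¬x3), x3 = False.
Try x6 = True.
From the singleton clause (x5), x5 = True.
From the singleton clause (¬x7), x7 = False.
From the singleton clause (¬x4), x4 = False.
This assignment satisfies each clause.
A satisfying assignment: x1=True, x2=False, x3=False, x4=False, x5=True, x6=True, x7=False.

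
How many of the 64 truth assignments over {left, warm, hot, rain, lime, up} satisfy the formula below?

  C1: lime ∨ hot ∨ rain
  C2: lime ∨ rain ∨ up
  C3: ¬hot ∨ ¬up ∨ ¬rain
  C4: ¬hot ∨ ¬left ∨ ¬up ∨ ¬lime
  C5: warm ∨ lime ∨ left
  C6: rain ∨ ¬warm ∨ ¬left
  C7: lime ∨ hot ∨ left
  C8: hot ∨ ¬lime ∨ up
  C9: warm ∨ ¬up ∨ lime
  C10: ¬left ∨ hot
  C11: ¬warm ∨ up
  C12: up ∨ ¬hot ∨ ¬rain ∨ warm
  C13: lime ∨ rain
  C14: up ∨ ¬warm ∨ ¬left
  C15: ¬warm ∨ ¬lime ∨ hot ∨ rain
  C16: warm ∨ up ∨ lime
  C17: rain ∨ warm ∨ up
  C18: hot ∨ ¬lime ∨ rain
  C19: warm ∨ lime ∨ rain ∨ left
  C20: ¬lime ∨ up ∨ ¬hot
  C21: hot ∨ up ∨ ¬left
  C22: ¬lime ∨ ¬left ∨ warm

There are 2^6 = 64 truth assignments over (left, warm, hot, rain, lime, up).
Split on left. With left = True, the clauses containing left are satisfied and ¬left drops from the rest; 0 of the 2^5 = 32 assignments to the other variables satisfy what remains.
With left = False, by the same count on the reduced clause set, 4 assignments work.
Total: 0 + 4 = 4.

4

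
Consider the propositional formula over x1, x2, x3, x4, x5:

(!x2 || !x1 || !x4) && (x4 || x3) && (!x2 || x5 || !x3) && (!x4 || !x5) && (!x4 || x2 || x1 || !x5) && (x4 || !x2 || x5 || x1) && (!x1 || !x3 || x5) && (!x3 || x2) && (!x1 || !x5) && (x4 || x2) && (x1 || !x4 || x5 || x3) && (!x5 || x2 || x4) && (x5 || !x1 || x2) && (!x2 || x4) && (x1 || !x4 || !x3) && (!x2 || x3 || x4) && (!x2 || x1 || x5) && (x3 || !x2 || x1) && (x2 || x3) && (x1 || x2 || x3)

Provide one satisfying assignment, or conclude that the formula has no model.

UNSATISFIABLE

Branch on x4: set x4 = true.
The clause (!x5) is unit, so x5 = false.
Branch on x2: set x2 = false.
The clause (!x3) is unit, so x3 = false.
But (x3) is also a unit clause — contradiction.
Backtrack on x2: now try x2 = true.
The clause (!x1) is unit, so x1 = false.
But (x1) is also a unit clause — contradiction.
Both values of x2 lead to a conflict.
Backtrack on x4: now try x4 = false.
The clause (x3) is unit, so x3 = true.
The clause (x2) is unit, so x2 = true.
But (!x2) is also a unit clause — contradiction.
Both values of x4 lead to a conflict.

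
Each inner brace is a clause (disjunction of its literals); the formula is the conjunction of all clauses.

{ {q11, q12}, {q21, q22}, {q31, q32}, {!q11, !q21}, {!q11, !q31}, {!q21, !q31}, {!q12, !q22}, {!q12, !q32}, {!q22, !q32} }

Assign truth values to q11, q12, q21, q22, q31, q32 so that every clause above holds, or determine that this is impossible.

UNSATISFIABLE

Case q11 = true:
Unit clause (!q21) forces q21 = false.
Unit clause (q22) forces q22 = true.
Unit clause (!q31) forces q31 = false.
Unit clause (q32) forces q32 = true.
Now (!q32) is unsatisfied and unit — conflict.
That branch fails; take q11 = false instead.
Unit clause (q12) forces q12 = true.
Unit clause (!q22) forces q22 = false.
Unit clause (q21) forces q21 = true.
Unit clause (!q31) forces q31 = false.
Unit clause (q32) forces q32 = true.
Now (!q32) is unsatisfied and unit — conflict.
Both values of q11 lead to a conflict.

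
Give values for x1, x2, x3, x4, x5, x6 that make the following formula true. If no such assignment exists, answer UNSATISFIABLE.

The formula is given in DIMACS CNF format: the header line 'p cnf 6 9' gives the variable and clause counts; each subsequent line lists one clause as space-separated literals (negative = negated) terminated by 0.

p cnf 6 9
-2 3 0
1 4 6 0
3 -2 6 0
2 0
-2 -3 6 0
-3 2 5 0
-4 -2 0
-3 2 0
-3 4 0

From the singleton clause (x2), x2 = True.
From the singleton clause (x3), x3 = True.
From the singleton clause (x6), x6 = True.
From the singleton clause (¬x4), x4 = False.
Now (x4) is unsatisfied and unit — conflict.

UNSATISFIABLE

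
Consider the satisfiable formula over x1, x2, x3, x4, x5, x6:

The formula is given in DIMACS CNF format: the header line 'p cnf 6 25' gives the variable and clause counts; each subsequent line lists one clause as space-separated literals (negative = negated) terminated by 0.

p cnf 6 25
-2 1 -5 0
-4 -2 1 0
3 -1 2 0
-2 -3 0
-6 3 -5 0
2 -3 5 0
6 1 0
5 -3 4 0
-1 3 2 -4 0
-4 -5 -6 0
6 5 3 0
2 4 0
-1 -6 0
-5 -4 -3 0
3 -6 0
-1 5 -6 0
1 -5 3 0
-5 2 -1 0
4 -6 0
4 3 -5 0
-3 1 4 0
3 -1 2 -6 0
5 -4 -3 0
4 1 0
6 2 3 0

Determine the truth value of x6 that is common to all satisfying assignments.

False

Suppose x6 = True.
From the singleton clause (¬x1), x1 = False.
From the singleton clause (x3), x3 = True.
From the singleton clause (¬x2), x2 = False.
From the singleton clause (x5), x5 = True.
From the singleton clause (¬x4), x4 = False.
Now (x4) is unsatisfied and unit — conflict.
So every satisfying assignment has x6 = False.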